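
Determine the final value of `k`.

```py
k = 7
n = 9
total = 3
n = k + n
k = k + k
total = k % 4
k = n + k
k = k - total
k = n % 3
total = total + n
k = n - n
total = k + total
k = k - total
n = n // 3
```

n = 7+9 = 16
k = 7+7 = 14
total = 14%4 = 2
k = 16+14 = 30
k = 30-2 = 28
k = 16%3 = 1
total = 2+16 = 18
k = 16-16 = 0
total = 0+18 = 18
k = 0-18 = -18
n = 16//3 = 5

-18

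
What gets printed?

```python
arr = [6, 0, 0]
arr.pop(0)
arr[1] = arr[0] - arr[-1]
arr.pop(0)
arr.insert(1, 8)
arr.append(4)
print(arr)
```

pop(0) removes 6 → [0, 0]
arr[1] = arr[0]-arr[-1] = 0-0 = 0 → [0, 0]
pop(0) removes 0 → [0]
insert 8 at 1 → [0, 8]
append 4 → [0, 8, 4]

[0, 8, 4]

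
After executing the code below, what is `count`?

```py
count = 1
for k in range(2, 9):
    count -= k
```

k=2: count = 1-2 = -1
k=3: count = (-1)-3 = -4
k=4: count = (-4)-4 = -8
k=5: count = (-8)-5 = -13
k=6: count = (-13)-6 = -19
k=7: count = (-19)-7 = -26
k=8: count = (-26)-8 = -34

-34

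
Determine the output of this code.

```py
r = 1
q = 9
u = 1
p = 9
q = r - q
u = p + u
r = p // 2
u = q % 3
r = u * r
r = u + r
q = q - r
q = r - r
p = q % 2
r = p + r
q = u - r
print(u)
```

1

q = 1-9 = -8
u = 9+1 = 10
r = 9//2 = 4
u = (-8)%3 = 1
r = 1*4 = 4
r = 1+4 = 5
q = (-8)-5 = -13
q = 5-5 = 0
p = 0%2 = 0
r = 0+5 = 5
q = 1-5 = -4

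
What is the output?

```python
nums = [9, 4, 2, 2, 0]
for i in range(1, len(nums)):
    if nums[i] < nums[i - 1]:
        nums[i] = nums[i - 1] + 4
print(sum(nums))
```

85

i=1: 4<9, nums[1] = 9+4 = 13 → [9, 13, 2, 2, 0]
i=2: 2<13, nums[2] = 13+4 = 17 → [9, 13, 17, 2, 0]
i=3: 2<17, nums[3] = 17+4 = 21 → [9, 13, 17, 21, 0]
i=4: 0<21, nums[4] = 21+4 = 25 → [9, 13, 17, 21, 25]
sum = 85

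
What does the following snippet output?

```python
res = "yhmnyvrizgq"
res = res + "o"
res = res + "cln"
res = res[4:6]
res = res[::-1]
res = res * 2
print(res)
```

+ 'o' → 'yhmnyvrizgqo'
+ 'cln' → 'yhmnyvrizgqocln'
slice [4:6] → 'yv'
reverse → 'vy'
repeat ×2 → 'vyvy'

vyvy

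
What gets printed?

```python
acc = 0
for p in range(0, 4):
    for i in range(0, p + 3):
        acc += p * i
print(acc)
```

p=0,i=0: acc = 0+0 = 0
p=0,i=1: acc = 0+0 = 0
p=0,i=2: acc = 0+0 = 0
p=1,i=0: acc = 0+0 = 0
p=1,i=1: acc = 0+1 = 1
p=1,i=2: acc = 1+2 = 3
p=1,i=3: acc = 3+3 = 6
p=2,i=0: acc = 6+0 = 6
p=2,i=1: acc = 6+2 = 8
p=2,i=2: acc = 8+4 = 12
p=2,i=3: acc = 12+6 = 18
p=2,i=4: acc = 18+8 = 26
p=3,i=0: acc = 26+0 = 26
p=3,i=1: acc = 26+3 = 29
p=3,i=2: acc = 29+6 = 35
p=3,i=3: acc = 35+9 = 44
p=3,i=4: acc = 44+12 = 56
p=3,i=5: acc = 56+15 = 71

71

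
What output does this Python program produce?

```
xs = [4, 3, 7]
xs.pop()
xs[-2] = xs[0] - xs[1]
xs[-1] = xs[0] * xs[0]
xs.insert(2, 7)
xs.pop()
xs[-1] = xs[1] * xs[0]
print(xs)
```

pop() removes 7 → [4, 3]
xs[-2] = xs[0]-xs[1] = 4-3 = 1 → [1, 3]
xs[-1] = xs[0]*xs[0] = 1*1 = 1 → [1, 1]
insert 7 at 2 → [1, 1, 7]
pop() removes 7 → [1, 1]
xs[-1] = xs[1]*xs[0] = 1*1 = 1 → [1, 1]

[1, 1]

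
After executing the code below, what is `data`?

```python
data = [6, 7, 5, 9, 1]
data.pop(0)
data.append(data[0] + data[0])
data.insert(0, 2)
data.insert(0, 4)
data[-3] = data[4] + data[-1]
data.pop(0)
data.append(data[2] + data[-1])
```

[2, 7, 5, 23, 1, 14, 19]

pop(0) removes 6 → [7, 5, 9, 1]
append data[0]+data[0] = 7+7 = 14 → [7, 5, 9, 1, 14]
insert 2 at 0 → [2, 7, 5, 9, 1, 14]
insert 4 at 0 → [4, 2, 7, 5, 9, 1, 14]
data[-3] = data[4]+data[-1] = 9+14 = 23 → [4, 2, 7, 5, 23, 1, 14]
pop(0) removes 4 → [2, 7, 5, 23, 1, 14]
append data[2]+data[-1] = 5+14 = 19 → [2, 7, 5, 23, 1, 14, 19]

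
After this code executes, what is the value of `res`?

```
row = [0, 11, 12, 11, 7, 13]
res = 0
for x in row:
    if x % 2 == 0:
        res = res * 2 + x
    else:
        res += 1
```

x=0: even, res = 0*2+0 = 0
x=11: not even, res = 0+1 = 1
x=12: even, res = 1*2+12 = 14
x=11: not even, res = 14+1 = 15
x=7: not even, res = 15+1 = 16
x=13: not even, res = 16+1 = 17

17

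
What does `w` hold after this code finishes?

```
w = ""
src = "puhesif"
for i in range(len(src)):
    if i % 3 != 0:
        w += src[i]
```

i=0: skip
i=1: add 'u' → 'u'
i=2: add 'h' → 'uh'
i=3: skip
i=4: add 's' → 'uhs'
i=5: add 'i' → 'uhsi'
i=6: skip

'uhsi'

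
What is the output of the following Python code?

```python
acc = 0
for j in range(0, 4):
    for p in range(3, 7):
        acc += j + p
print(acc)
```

j=0,p=3: acc = 0+3 = 3
j=0,p=4: acc = 3+4 = 7
j=0,p=5: acc = 7+5 = 12
j=0,p=6: acc = 12+6 = 18
j=1,p=3: acc = 18+4 = 22
j=1,p=4: acc = 22+5 = 27
j=1,p=5: acc = 27+6 = 33
j=1,p=6: acc = 33+7 = 40
j=2,p=3: acc = 40+5 = 45
j=2,p=4: acc = 45+6 = 51
j=2,p=5: acc = 51+7 = 58
j=2,p=6: acc = 58+8 = 66
j=3,p=3: acc = 66+6 = 72
j=3,p=4: acc = 72+7 = 79
j=3,p=5: acc = 79+8 = 87
j=3,p=6: acc = 87+9 = 96

96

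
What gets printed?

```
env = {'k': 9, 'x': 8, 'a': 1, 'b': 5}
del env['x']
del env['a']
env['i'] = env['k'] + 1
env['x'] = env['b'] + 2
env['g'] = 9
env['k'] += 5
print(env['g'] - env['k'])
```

-5

del 'x' → {'k': 9, 'a': 1, 'b': 5}
del 'a' → {'k': 9, 'b': 5}
env['i'] = env['k']+1 = 10 → {'k': 9, 'b': 5, 'i': 10}
env['x'] = env['b']+2 = 7 → {'k': 9, 'b': 5, 'i': 10, 'x': 7}
env['g'] = 9 → {'k': 9, 'b': 5, 'i': 10, 'x': 7, 'g': 9}
env['k'] = 9+5 = 14 → {'k': 14, 'b': 5, 'i': 10, 'x': 7, 'g': 9}
env['g']-env['k'] = 9-14 = -5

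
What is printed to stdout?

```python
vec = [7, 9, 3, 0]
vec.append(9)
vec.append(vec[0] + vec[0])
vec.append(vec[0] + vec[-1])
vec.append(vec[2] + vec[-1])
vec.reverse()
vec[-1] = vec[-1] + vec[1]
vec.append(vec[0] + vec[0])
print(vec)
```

[24, 21, 14, 9, 0, 3, 9, 28, 48]

append 9 → [7, 9, 3, 0, 9]
append vec[0]+vec[0] = 7+7 = 14 → [7, 9, 3, 0, 9, 14]
append vec[0]+vec[-1] = 7+14 = 21 → [7, 9, 3, 0, 9, 14, 21]
append vec[2]+vec[-1] = 3+21 = 24 → [7, 9, 3, 0, 9, 14, 21, 24]
reverse → [24, 21, 14, 9, 0, 3, 9, 7]
vec[-1] = vec[-1]+vec[1] = 7+21 = 28 → [24, 21, 14, 9, 0, 3, 9, 28]
append vec[0]+vec[0] = 24+24 = 48 → [24, 21, 14, 9, 0, 3, 9, 28, 48]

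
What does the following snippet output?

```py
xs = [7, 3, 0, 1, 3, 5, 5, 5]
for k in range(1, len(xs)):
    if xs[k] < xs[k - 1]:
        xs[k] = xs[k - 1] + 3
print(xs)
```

[7, 10, 13, 16, 19, 22, 25, 28]

k=1: 3<7, xs[1] = 7+3 = 10 → [7, 10, 0, 1, 3, 5, 5, 5]
k=2: 0<10, xs[2] = 10+3 = 13 → [7, 10, 13, 1, 3, 5, 5, 5]
k=3: 1<13, xs[3] = 13+3 = 16 → [7, 10, 13, 16, 3, 5, 5, 5]
k=4: 3<16, xs[4] = 16+3 = 19 → [7, 10, 13, 16, 19, 5, 5, 5]
k=5: 5<19, xs[5] = 19+3 = 22 → [7, 10, 13, 16, 19, 22, 5, 5]
k=6: 5<22, xs[6] = 22+3 = 25 → [7, 10, 13, 16, 19, 22, 25, 5]
k=7: 5<25, xs[7] = 25+3 = 28 → [7, 10, 13, 16, 19, 22, 25, 28]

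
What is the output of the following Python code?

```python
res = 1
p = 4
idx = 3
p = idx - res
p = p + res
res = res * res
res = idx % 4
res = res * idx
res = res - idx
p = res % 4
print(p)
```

2

p = 3-1 = 2
p = 2+1 = 3
res = 1*1 = 1
res = 3%4 = 3
res = 3*3 = 9
res = 9-3 = 6
p = 6%4 = 2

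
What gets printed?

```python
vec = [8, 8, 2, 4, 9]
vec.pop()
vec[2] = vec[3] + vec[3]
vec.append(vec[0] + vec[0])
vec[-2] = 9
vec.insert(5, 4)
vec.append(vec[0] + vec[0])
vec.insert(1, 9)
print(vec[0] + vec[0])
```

pop() removes 9 → [8, 8, 2, 4]
vec[2] = vec[3]+vec[3] = 4+4 = 8 → [8, 8, 8, 4]
append vec[0]+vec[0] = 8+8 = 16 → [8, 8, 8, 4, 16]
vec[-2] = 9 → [8, 8, 8, 9, 16]
insert 4 at 5 → [8, 8, 8, 9, 16, 4]
append vec[0]+vec[0] = 8+8 = 16 → [8, 8, 8, 9, 16, 4, 16]
insert 9 at 1 → [8, 9, 8, 8, 9, 16, 4, 16]
vec[0]+vec[0] = 8+8 = 16

16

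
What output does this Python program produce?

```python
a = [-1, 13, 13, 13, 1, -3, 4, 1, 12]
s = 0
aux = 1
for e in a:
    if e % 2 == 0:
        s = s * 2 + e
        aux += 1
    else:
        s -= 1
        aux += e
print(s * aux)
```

e=-1: not even, s = 0-1 = -1; aux=0
e=13: not even, s = (-1)-1 = -2; aux=13
e=13: not even, s = (-2)-1 = -3; aux=26
e=13: not even, s = (-3)-1 = -4; aux=39
e=1: not even, s = (-4)-1 = -5; aux=40
e=-3: not even, s = (-5)-1 = -6; aux=37
e=4: even, s = (-6)*2+4 = -8; aux=38
e=1: not even, s = (-8)-1 = -9; aux=39
e=12: even, s = (-9)*2+12 = -6; aux=40
s*aux = (-6)*40 = -240

-240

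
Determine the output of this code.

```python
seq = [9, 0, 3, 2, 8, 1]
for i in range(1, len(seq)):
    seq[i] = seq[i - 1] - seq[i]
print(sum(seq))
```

19

i=1: seq[1] = 9-0 = 9 → [9, 9, 3, 2, 8, 1]
i=2: seq[2] = 9-3 = 6 → [9, 9, 6, 2, 8, 1]
i=3: seq[3] = 6-2 = 4 → [9, 9, 6, 4, 8, 1]
i=4: seq[4] = 4-8 = -4 → [9, 9, 6, 4, -4, 1]
i=5: seq[5] = (-4)-1 = -5 → [9, 9, 6, 4, -4, -5]
sum = 19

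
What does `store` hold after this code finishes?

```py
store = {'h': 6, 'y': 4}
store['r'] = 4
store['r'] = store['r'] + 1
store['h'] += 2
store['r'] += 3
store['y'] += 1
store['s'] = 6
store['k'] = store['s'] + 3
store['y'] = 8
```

{'h': 8, 'y': 8, 'r': 8, 's': 6, 'k': 9}

store['r'] = 4 → {'h': 6, 'y': 4, 'r': 4}
store['r'] = store['r']+1 = 5 → {'h': 6, 'y': 4, 'r': 5}
store['h'] = 6+2 = 8 → {'h': 8, 'y': 4, 'r': 5}
store['r'] = 5+3 = 8 → {'h': 8, 'y': 4, 'r': 8}
store['y'] = 4+1 = 5 → {'h': 8, 'y': 5, 'r': 8}
store['s'] = 6 → {'h': 8, 'y': 5, 'r': 8, 's': 6}
store['k'] = store['s']+3 = 9 → {'h': 8, 'y': 5, 'r': 8, 's': 6, 'k': 9}
store['y'] = 8 → {'h': 8, 'y': 8, 'r': 8, 's': 6, 'k': 9}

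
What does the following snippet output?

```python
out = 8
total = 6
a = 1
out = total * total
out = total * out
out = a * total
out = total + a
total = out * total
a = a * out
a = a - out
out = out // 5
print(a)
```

0

out = 6*6 = 36
out = 6*36 = 216
out = 1*6 = 6
out = 6+1 = 7
total = 7*6 = 42
a = 1*7 = 7
a = 7-7 = 0
out = 7//5 = 1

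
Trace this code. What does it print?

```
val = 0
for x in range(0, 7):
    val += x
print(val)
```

x=0: val = 0+0 = 0
x=1: val = 0+1 = 1
x=2: val = 1+2 = 3
x=3: val = 3+3 = 6
x=4: val = 6+4 = 10
x=5: val = 10+5 = 15
x=6: val = 15+6 = 21

21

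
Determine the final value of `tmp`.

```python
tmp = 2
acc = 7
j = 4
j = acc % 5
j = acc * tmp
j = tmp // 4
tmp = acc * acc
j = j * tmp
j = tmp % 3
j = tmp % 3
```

49

j = 7%5 = 2
j = 7*2 = 14
j = 2//4 = 0
tmp = 7*7 = 49
j = 0*49 = 0
j = 49%3 = 1
j = 49%3 = 1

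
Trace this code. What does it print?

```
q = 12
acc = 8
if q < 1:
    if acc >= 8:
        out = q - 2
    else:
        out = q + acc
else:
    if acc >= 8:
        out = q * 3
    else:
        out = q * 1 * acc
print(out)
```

36

q=12, acc=8
q < 1 is False; acc >= 8 is True
→ out = q * 3 = 36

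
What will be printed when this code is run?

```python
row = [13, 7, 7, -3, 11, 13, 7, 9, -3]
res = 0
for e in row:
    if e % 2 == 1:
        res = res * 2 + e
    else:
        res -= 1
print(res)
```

4899

e=13: odd, res = 0*2+13 = 13
e=7: odd, res = 13*2+7 = 33
e=7: odd, res = 33*2+7 = 73
e=-3: odd, res = 73*2+(-3) = 143
e=11: odd, res = 143*2+11 = 297
e=13: odd, res = 297*2+13 = 607
e=7: odd, res = 607*2+7 = 1221
e=9: odd, res = 1221*2+9 = 2451
e=-3: odd, res = 2451*2+(-3) = 4899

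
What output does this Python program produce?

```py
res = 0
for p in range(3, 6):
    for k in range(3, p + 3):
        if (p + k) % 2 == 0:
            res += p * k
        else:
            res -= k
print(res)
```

117

p=3,k=3: even sum, res = 0+9 = 9
p=3,k=4: odd sum, res = 9-4 = 5
p=3,k=5: even sum, res = 5+15 = 20
p=4,k=3: odd sum, res = 20-3 = 17
p=4,k=4: even sum, res = 17+16 = 33
p=4,k=5: odd sum, res = 33-5 = 28
p=4,k=6: even sum, res = 28+24 = 52
p=5,k=3: even sum, res = 52+15 = 67
p=5,k=4: odd sum, res = 67-4 = 63
p=5,k=5: even sum, res = 63+25 = 88
p=5,k=6: odd sum, res = 88-6 = 82
p=5,k=7: even sum, res = 82+35 = 117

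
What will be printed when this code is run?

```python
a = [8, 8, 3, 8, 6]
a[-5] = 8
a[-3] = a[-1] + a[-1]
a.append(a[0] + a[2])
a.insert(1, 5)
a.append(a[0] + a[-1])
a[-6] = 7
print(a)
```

[8, 5, 7, 12, 8, 6, 20, 28]

a[-5] = 8 → [8, 8, 3, 8, 6]
a[-3] = a[-1]+a[-1] = 6+6 = 12 → [8, 8, 12, 8, 6]
append a[0]+a[2] = 8+12 = 20 → [8, 8, 12, 8, 6, 20]
insert 5 at 1 → [8, 5, 8, 12, 8, 6, 20]
append a[0]+a[-1] = 8+20 = 28 → [8, 5, 8, 12, 8, 6, 20, 28]
a[-6] = 7 → [8, 5, 7, 12, 8, 6, 20, 28]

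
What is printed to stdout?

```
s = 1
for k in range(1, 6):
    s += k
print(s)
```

16

k=1: s = 1+1 = 2
k=2: s = 2+2 = 4
k=3: s = 4+3 = 7
k=4: s = 7+4 = 11
k=5: s = 11+5 = 16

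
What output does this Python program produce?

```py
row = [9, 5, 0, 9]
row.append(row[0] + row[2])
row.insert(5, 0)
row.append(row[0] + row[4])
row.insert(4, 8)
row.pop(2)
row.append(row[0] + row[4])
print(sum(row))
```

append row[0]+row[2] = 9+0 = 9 → [9, 5, 0, 9, 9]
insert 0 at 5 → [9, 5, 0, 9, 9, 0]
append row[0]+row[4] = 9+9 = 18 → [9, 5, 0, 9, 9, 0, 18]
insert 8 at 4 → [9, 5, 0, 9, 8, 9, 0, 18]
pop(2) removes 0 → [9, 5, 9, 8, 9, 0, 18]
append row[0]+row[4] = 9+9 = 18 → [9, 5, 9, 8, 9, 0, 18, 18]
sum = 76

76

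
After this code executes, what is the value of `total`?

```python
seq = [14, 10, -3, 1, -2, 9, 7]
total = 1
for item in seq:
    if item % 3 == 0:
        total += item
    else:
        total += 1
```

12

item=14: not %3==0, total = 1+1 = 2
item=10: not %3==0, total = 2+1 = 3
item=-3: %3==0, total = 3+(-3) = 0
item=1: not %3==0, total = 0+1 = 1
item=-2: not %3==0, total = 1+1 = 2
item=9: %3==0, total = 2+9 = 11
item=7: not %3==0, total = 11+1 = 12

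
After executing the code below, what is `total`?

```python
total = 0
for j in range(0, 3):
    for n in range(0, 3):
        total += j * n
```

9

j=0,n=0: total = 0+0 = 0
j=0,n=1: total = 0+0 = 0
j=0,n=2: total = 0+0 = 0
j=1,n=0: total = 0+0 = 0
j=1,n=1: total = 0+1 = 1
j=1,n=2: total = 1+2 = 3
j=2,n=0: total = 3+0 = 3
j=2,n=1: total = 3+2 = 5
j=2,n=2: total = 5+4 = 9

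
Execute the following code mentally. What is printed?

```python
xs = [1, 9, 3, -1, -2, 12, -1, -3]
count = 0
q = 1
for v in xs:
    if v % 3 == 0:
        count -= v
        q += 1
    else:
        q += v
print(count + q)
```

-19

v=1: not %3==0; q=2
v=9: %3==0, count = 0-9 = -9; q=3
v=3: %3==0, count = (-9)-3 = -12; q=4
v=-1: not %3==0; q=3
v=-2: not %3==0; q=1
v=12: %3==0, count = (-12)-12 = -24; q=2
v=-1: not %3==0; q=1
v=-3: %3==0, count = (-24)-(-3) = -21; q=2
count+q = (-21)+2 = -19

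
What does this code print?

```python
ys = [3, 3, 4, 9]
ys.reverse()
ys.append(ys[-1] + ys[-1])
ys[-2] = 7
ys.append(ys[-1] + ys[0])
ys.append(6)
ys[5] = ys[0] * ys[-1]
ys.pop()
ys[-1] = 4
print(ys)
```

reverse → [9, 4, 3, 3]
append ys[-1]+ys[-1] = 3+3 = 6 → [9, 4, 3, 3, 6]
ys[-2] = 7 → [9, 4, 3, 7, 6]
append ys[-1]+ys[0] = 6+9 = 15 → [9, 4, 3, 7, 6, 15]
append 6 → [9, 4, 3, 7, 6, 15, 6]
ys[5] = ys[0]*ys[-1] = 9*6 = 54 → [9, 4, 3, 7, 6, 54, 6]
pop() removes 6 → [9, 4, 3, 7, 6, 54]
ys[-1] = 4 → [9, 4, 3, 7, 6, 4]

[9, 4, 3, 7, 6, 4]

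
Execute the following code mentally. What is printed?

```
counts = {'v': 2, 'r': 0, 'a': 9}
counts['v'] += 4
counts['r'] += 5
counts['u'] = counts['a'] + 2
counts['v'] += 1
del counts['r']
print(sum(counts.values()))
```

counts['v'] = 2+4 = 6 → {'v': 6, 'r': 0, 'a': 9}
counts['r'] = 0+5 = 5 → {'v': 6, 'r': 5, 'a': 9}
counts['u'] = counts['a']+2 = 11 → {'v': 6, 'r': 5, 'a': 9, 'u': 11}
counts['v'] = 6+1 = 7 → {'v': 7, 'r': 5, 'a': 9, 'u': 11}
del 'r' → {'v': 7, 'a': 9, 'u': 11}
sum of values = 27

27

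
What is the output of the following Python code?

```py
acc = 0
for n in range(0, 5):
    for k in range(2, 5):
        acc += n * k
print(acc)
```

n=0,k=2: acc = 0+0 = 0
n=0,k=3: acc = 0+0 = 0
n=0,k=4: acc = 0+0 = 0
n=1,k=2: acc = 0+2 = 2
n=1,k=3: acc = 2+3 = 5
n=1,k=4: acc = 5+4 = 9
n=2,k=2: acc = 9+4 = 13
n=2,k=3: acc = 13+6 = 19
n=2,k=4: acc = 19+8 = 27
n=3,k=2: acc = 27+6 = 33
n=3,k=3: acc = 33+9 = 42
n=3,k=4: acc = 42+12 = 54
n=4,k=2: acc = 54+8 = 62
n=4,k=3: acc = 62+12 = 74
n=4,k=4: acc = 74+16 = 90

90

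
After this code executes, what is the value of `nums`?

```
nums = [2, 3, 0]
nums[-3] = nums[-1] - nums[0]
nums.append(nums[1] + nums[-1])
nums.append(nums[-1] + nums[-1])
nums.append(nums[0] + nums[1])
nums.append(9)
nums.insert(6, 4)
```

nums[-3] = nums[-1]-nums[0] = 0-2 = -2 → [-2, 3, 0]
append nums[1]+nums[-1] = 3+0 = 3 → [-2, 3, 0, 3]
append nums[-1]+nums[-1] = 3+3 = 6 → [-2, 3, 0, 3, 6]
append nums[0]+nums[1] = (-2)+3 = 1 → [-2, 3, 0, 3, 6, 1]
append 9 → [-2, 3, 0, 3, 6, 1, 9]
insert 4 at 6 → [-2, 3, 0, 3, 6, 1, 4, 9]

[-2, 3, 0, 3, 6, 1, 4, 9]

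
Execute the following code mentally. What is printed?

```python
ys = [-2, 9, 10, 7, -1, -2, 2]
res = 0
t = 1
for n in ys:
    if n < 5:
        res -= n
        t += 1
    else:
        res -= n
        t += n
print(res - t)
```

-54

n=-2: <5, res = 0-(-2) = 2; t=2
n=9: not <5, res = 2-9 = -7; t=11
n=10: not <5, res = (-7)-10 = -17; t=21
n=7: not <5, res = (-17)-7 = -24; t=28
n=-1: <5, res = (-24)-(-1) = -23; t=29
n=-2: <5, res = (-23)-(-2) = -21; t=30
n=2: <5, res = (-21)-2 = -23; t=31
res-t = (-23)-31 = -54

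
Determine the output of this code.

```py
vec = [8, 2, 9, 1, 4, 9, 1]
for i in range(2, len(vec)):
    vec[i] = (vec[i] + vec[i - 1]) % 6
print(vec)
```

i=2: vec[2] = (9+2)%6 = 5 → [8, 2, 5, 1, 4, 9, 1]
i=3: vec[3] = (1+5)%6 = 0 → [8, 2, 5, 0, 4, 9, 1]
i=4: vec[4] = (4+0)%6 = 4 → [8, 2, 5, 0, 4, 9, 1]
i=5: vec[5] = (9+4)%6 = 1 → [8, 2, 5, 0, 4, 1, 1]
i=6: vec[6] = (1+1)%6 = 2 → [8, 2, 5, 0, 4, 1, 2]

[8, 2, 5, 0, 4, 1, 2]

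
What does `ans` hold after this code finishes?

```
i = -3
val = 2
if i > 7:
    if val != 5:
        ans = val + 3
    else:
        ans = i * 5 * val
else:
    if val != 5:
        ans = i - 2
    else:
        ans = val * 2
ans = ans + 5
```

i=-3, val=2
i > 7 is False; val != 5 is True
→ ans = i - 2 = -5
ans = (-5)+5 = 0

0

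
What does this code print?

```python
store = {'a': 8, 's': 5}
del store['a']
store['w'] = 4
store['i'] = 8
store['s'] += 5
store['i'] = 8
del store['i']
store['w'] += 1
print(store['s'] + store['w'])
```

del 'a' → {'s': 5}
store['w'] = 4 → {'s': 5, 'w': 4}
store['i'] = 8 → {'s': 5, 'w': 4, 'i': 8}
store['s'] = 5+5 = 10 → {'s': 10, 'w': 4, 'i': 8}
store['i'] = 8 → {'s': 10, 'w': 4, 'i': 8}
del 'i' → {'s': 10, 'w': 4}
store['w'] = 4+1 = 5 → {'s': 10, 'w': 5}
store['s']+store['w'] = 10+5 = 15

15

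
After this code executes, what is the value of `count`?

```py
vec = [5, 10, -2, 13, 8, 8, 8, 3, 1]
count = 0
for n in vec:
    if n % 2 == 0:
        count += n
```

n=5: not even
n=10: even, count = 0+10 = 10
n=-2: even, count = 10+(-2) = 8
n=13: not even
n=8: even, count = 8+8 = 16
n=8: even, count = 16+8 = 24
n=8: even, count = 24+8 = 32
n=3: not even
n=1: not even

32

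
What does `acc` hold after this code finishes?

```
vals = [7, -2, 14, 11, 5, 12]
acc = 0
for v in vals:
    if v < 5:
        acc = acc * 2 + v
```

v=7: not <5
v=-2: <5, acc = 0*2+(-2) = -2
v=14: not <5
v=11: not <5
v=5: not <5
v=12: not <5

-2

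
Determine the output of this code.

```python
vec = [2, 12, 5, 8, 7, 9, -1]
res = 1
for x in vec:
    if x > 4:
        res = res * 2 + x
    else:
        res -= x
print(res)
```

256

x=2: not >4, res = 1-2 = -1
x=12: >4, res = (-1)*2+12 = 10
x=5: >4, res = 10*2+5 = 25
x=8: >4, res = 25*2+8 = 58
x=7: >4, res = 58*2+7 = 123
x=9: >4, res = 123*2+9 = 255
x=-1: not >4, res = 255-(-1) = 256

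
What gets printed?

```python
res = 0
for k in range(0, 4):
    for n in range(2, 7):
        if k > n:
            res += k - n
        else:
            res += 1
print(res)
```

k=0,n=2: not 0>2, res = 0+1 = 1
k=0,n=3: not 0>3, res = 1+1 = 2
k=0,n=4: not 0>4, res = 2+1 = 3
k=0,n=5: not 0>5, res = 3+1 = 4
k=0,n=6: not 0>6, res = 4+1 = 5
k=1,n=2: not 1>2, res = 5+1 = 6
k=1,n=3: not 1>3, res = 6+1 = 7
k=1,n=4: not 1>4, res = 7+1 = 8
k=1,n=5: not 1>5, res = 8+1 = 9
k=1,n=6: not 1>6, res = 9+1 = 10
k=2,n=2: not 2>2, res = 10+1 = 11
k=2,n=3: not 2>3, res = 11+1 = 12
k=2,n=4: not 2>4, res = 12+1 = 13
k=2,n=5: not 2>5, res = 13+1 = 14
k=2,n=6: not 2>6, res = 14+1 = 15
k=3,n=2: 3>2, res = 15+1 = 16
k=3,n=3: not 3>3, res = 16+1 = 17
k=3,n=4: not 3>4, res = 17+1 = 18
k=3,n=5: not 3>5, res = 18+1 = 19
k=3,n=6: not 3>6, res = 19+1 = 20

20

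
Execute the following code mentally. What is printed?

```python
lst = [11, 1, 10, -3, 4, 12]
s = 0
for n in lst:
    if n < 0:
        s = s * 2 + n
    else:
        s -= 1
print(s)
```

n=11: not <0, s = 0-1 = -1
n=1: not <0, s = (-1)-1 = -2
n=10: not <0, s = (-2)-1 = -3
n=-3: <0, s = (-3)*2+(-3) = -9
n=4: not <0, s = (-9)-1 = -10
n=12: not <0, s = (-10)-1 = -11

-11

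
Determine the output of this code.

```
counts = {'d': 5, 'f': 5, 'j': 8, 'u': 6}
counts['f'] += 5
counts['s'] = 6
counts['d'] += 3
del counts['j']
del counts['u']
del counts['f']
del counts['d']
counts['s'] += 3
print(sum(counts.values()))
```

9

counts['f'] = 5+5 = 10 → {'d': 5, 'f': 10, 'j': 8, 'u': 6}
counts['s'] = 6 → {'d': 5, 'f': 10, 'j': 8, 'u': 6, 's': 6}
counts['d'] = 5+3 = 8 → {'d': 8, 'f': 10, 'j': 8, 'u': 6, 's': 6}
del 'j' → {'d': 8, 'f': 10, 'u': 6, 's': 6}
del 'u' → {'d': 8, 'f': 10, 's': 6}
del 'f' → {'d': 8, 's': 6}
del 'd' → {'s': 6}
counts['s'] = 6+3 = 9 → {'s': 9}
sum of values = 9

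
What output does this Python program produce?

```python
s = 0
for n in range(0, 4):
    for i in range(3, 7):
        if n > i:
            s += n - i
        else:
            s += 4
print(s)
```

64

n=0,i=3: not 0>3, s = 0+4 = 4
n=0,i=4: not 0>4, s = 4+4 = 8
n=0,i=5: not 0>5, s = 8+4 = 12
n=0,i=6: not 0>6, s = 12+4 = 16
n=1,i=3: not 1>3, s = 16+4 = 20
n=1,i=4: not 1>4, s = 20+4 = 24
n=1,i=5: not 1>5, s = 24+4 = 28
n=1,i=6: not 1>6, s = 28+4 = 32
n=2,i=3: not 2>3, s = 32+4 = 36
n=2,i=4: not 2>4, s = 36+4 = 40
n=2,i=5: not 2>5, s = 40+4 = 44
n=2,i=6: not 2>6, s = 44+4 = 48
n=3,i=3: not 3>3, s = 48+4 = 52
n=3,i=4: not 3>4, s = 52+4 = 56
n=3,i=5: not 3>5, s = 56+4 = 60
n=3,i=6: not 3>6, s = 60+4 = 64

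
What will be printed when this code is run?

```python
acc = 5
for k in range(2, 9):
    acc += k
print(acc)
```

k=2: acc = 5+2 = 7
k=3: acc = 7+3 = 10
k=4: acc = 10+4 = 14
k=5: acc = 14+5 = 19
k=6: acc = 19+6 = 25
k=7: acc = 25+7 = 32
k=8: acc = 32+8 = 40

40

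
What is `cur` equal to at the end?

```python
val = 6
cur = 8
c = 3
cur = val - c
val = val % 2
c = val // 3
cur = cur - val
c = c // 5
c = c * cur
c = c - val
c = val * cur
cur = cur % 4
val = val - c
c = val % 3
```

cur = 6-3 = 3
val = 6%2 = 0
c = 0//3 = 0
cur = 3-0 = 3
c = 0//5 = 0
c = 0*3 = 0
c = 0-0 = 0
c = 0*3 = 0
cur = 3%4 = 3
val = 0-0 = 0
c = 0%3 = 0

3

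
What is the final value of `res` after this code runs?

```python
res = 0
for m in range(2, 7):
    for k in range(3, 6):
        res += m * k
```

m=2,k=3: res = 0+6 = 6
m=2,k=4: res = 6+8 = 14
m=2,k=5: res = 14+10 = 24
m=3,k=3: res = 24+9 = 33
m=3,k=4: res = 33+12 = 45
m=3,k=5: res = 45+15 = 60
m=4,k=3: res = 60+12 = 72
m=4,k=4: res = 72+16 = 88
m=4,k=5: res = 88+20 = 108
m=5,k=3: res = 108+15 = 123
m=5,k=4: res = 123+20 = 143
m=5,k=5: res = 143+25 = 168
m=6,k=3: res = 168+18 = 186
m=6,k=4: res = 186+24 = 210
m=6,k=5: res = 210+30 = 240

240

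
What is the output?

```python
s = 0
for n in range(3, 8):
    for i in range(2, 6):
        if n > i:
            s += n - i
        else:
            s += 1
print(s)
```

40

n=3,i=2: 3>2, s = 0+1 = 1
n=3,i=3: not 3>3, s = 1+1 = 2
n=3,i=4: not 3>4, s = 2+1 = 3
n=3,i=5: not 3>5, s = 3+1 = 4
n=4,i=2: 4>2, s = 4+2 = 6
n=4,i=3: 4>3, s = 6+1 = 7
n=4,i=4: not 4>4, s = 7+1 = 8
n=4,i=5: not 4>5, s = 8+1 = 9
n=5,i=2: 5>2, s = 9+3 = 12
n=5,i=3: 5>3, s = 12+2 = 14
n=5,i=4: 5>4, s = 14+1 = 15
n=5,i=5: not 5>5, s = 15+1 = 16
n=6,i=2: 6>2, s = 16+4 = 20
n=6,i=3: 6>3, s = 20+3 = 23
n=6,i=4: 6>4, s = 23+2 = 25
n=6,i=5: 6>5, s = 25+1 = 26
n=7,i=2: 7>2, s = 26+5 = 31
n=7,i=3: 7>3, s = 31+4 = 35
n=7,i=4: 7>4, s = 35+3 = 38
n=7,i=5: 7>5, s = 38+2 = 40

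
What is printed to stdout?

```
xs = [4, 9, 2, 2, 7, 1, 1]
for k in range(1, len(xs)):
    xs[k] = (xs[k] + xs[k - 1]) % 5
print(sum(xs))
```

k=1: xs[1] = (9+4)%5 = 3 → [4, 3, 2, 2, 7, 1, 1]
k=2: xs[2] = (2+3)%5 = 0 → [4, 3, 0, 2, 7, 1, 1]
k=3: xs[3] = (2+0)%5 = 2 → [4, 3, 0, 2, 7, 1, 1]
k=4: xs[4] = (7+2)%5 = 4 → [4, 3, 0, 2, 4, 1, 1]
k=5: xs[5] = (1+4)%5 = 0 → [4, 3, 0, 2, 4, 0, 1]
k=6: xs[6] = (1+0)%5 = 1 → [4, 3, 0, 2, 4, 0, 1]
sum = 14

14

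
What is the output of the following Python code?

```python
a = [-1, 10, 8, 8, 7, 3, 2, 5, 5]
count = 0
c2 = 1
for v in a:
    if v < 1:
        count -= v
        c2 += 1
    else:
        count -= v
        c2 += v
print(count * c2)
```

-2350

v=-1: <1, count = 0-(-1) = 1; c2=2
v=10: not <1, count = 1-10 = -9; c2=12
v=8: not <1, count = (-9)-8 = -17; c2=20
v=8: not <1, count = (-17)-8 = -25; c2=28
v=7: not <1, count = (-25)-7 = -32; c2=35
v=3: not <1, count = (-32)-3 = -35; c2=38
v=2: not <1, count = (-35)-2 = -37; c2=40
v=5: not <1, count = (-37)-5 = -42; c2=45
v=5: not <1, count = (-42)-5 = -47; c2=50
count*c2 = (-47)*50 = -2350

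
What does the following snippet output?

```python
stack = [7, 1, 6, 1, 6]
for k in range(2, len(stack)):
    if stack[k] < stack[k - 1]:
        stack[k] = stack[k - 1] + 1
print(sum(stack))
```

k=2: 6>=1, unchanged → [7, 1, 6, 1, 6]
k=3: 1<6, stack[3] = 6+1 = 7 → [7, 1, 6, 7, 6]
k=4: 6<7, stack[4] = 7+1 = 8 → [7, 1, 6, 7, 8]
sum = 29

29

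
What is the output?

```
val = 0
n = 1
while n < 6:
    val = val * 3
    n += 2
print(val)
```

0

n=1: val = 0*3 = 0
n=3: val = 0*3 = 0
n=5: val = 0*3 = 0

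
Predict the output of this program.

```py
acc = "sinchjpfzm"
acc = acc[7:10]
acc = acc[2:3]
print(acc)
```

slice [7:10] → 'fzm'
slice [2:3] → 'm'

m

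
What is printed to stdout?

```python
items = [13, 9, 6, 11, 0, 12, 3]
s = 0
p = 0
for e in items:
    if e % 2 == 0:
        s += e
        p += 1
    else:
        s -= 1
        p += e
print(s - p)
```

-25

e=13: not even, s = 0-1 = -1; p=13
e=9: not even, s = (-1)-1 = -2; p=22
e=6: even, s = (-2)+6 = 4; p=23
e=11: not even, s = 4-1 = 3; p=34
e=0: even, s = 3+0 = 3; p=35
e=12: even, s = 3+12 = 15; p=36
e=3: not even, s = 15-1 = 14; p=39
s-p = 14-39 = -25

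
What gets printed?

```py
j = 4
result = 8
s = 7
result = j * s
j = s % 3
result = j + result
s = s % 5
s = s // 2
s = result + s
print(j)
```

result = 4*7 = 28
j = 7%3 = 1
result = 1+28 = 29
s = 7%5 = 2
s = 2//2 = 1
s = 29+1 = 30

1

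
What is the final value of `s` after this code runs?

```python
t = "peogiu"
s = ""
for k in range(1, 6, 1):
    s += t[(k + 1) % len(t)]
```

'ogiup'

k=1: add t[2]='o' → 'o'
k=2: add t[3]='g' → 'og'
k=3: add t[4]='i' → 'ogi'
k=4: add t[5]='u' → 'ogiu'
k=5: add t[0]='p' → 'ogiup'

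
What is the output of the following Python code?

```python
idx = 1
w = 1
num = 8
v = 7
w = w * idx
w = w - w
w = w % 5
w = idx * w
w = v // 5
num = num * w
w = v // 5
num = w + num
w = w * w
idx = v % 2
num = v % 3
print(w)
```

1

w = 1*1 = 1
w = 1-1 = 0
w = 0%5 = 0
w = 1*0 = 0
w = 7//5 = 1
num = 8*1 = 8
w = 7//5 = 1
num = 1+8 = 9
w = 1*1 = 1
idx = 7%2 = 1
num = 7%3 = 1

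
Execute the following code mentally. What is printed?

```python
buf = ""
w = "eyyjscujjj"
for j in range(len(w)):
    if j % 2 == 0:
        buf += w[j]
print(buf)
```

eysuj

j=0: add 'e' → 'e'
j=1: skip
j=2: add 'y' → 'ey'
j=3: skip
j=4: add 's' → 'eys'
j=5: skip
j=6: add 'u' → 'eysu'
j=7: skip
j=8: add 'j' → 'eysuj'
j=9: skip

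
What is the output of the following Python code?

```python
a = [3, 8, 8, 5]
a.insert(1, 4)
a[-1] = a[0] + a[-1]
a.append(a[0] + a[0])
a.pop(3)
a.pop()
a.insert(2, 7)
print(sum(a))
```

30

insert 4 at 1 → [3, 4, 8, 8, 5]
a[-1] = a[0]+a[-1] = 3+5 = 8 → [3, 4, 8, 8, 8]
append a[0]+a[0] = 3+3 = 6 → [3, 4, 8, 8, 8, 6]
pop(3) removes 8 → [3, 4, 8, 8, 6]
pop() removes 6 → [3, 4, 8, 8]
insert 7 at 2 → [3, 4, 7, 8, 8]
sum = 30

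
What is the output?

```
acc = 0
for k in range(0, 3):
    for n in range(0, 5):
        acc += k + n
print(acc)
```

45

k=0,n=0: acc = 0+0 = 0
k=0,n=1: acc = 0+1 = 1
k=0,n=2: acc = 1+2 = 3
k=0,n=3: acc = 3+3 = 6
k=0,n=4: acc = 6+4 = 10
k=1,n=0: acc = 10+1 = 11
k=1,n=1: acc = 11+2 = 13
k=1,n=2: acc = 13+3 = 16
k=1,n=3: acc = 16+4 = 20
k=1,n=4: acc = 20+5 = 25
k=2,n=0: acc = 25+2 = 27
k=2,n=1: acc = 27+3 = 30
k=2,n=2: acc = 30+4 = 34
k=2,n=3: acc = 34+5 = 39
k=2,n=4: acc = 39+6 = 45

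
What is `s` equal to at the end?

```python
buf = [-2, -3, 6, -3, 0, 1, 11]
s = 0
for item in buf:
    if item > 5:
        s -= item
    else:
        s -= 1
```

item=-2: not >5, s = 0-1 = -1
item=-3: not >5, s = (-1)-1 = -2
item=6: >5, s = (-2)-6 = -8
item=-3: not >5, s = (-8)-1 = -9
item=0: not >5, s = (-9)-1 = -10
item=1: not >5, s = (-10)-1 = -11
item=11: >5, s = (-11)-11 = -22

-22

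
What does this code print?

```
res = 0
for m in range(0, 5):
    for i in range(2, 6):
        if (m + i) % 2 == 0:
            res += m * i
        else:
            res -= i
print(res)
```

m=0,i=2: even sum, res = 0+0 = 0
m=0,i=3: odd sum, res = 0-3 = -3
m=0,i=4: even sum, res = (-3)+0 = -3
m=0,i=5: odd sum, res = (-3)-5 = -8
m=1,i=2: odd sum, res = (-8)-2 = -10
m=1,i=3: even sum, res = (-10)+3 = -7
m=1,i=4: odd sum, res = (-7)-4 = -11
m=1,i=5: even sum, res = (-11)+5 = -6
m=2,i=2: even sum, res = (-6)+4 = -2
m=2,i=3: odd sum, res = (-2)-3 = -5
m=2,i=4: even sum, res = (-5)+8 = 3
m=2,i=5: odd sum, res = 3-5 = -2
m=3,i=2: odd sum, res = (-2)-2 = -4
m=3,i=3: even sum, res = (-4)+9 = 5
m=3,i=4: odd sum, res = 5-4 = 1
m=3,i=5: even sum, res = 1+15 = 16
m=4,i=2: even sum, res = 16+8 = 24
m=4,i=3: odd sum, res = 24-3 = 21
m=4,i=4: even sum, res = 21+16 = 37
m=4,i=5: odd sum, res = 37-5 = 32

32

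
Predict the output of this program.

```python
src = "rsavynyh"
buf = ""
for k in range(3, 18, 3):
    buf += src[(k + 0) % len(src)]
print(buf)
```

vysyh

k=3: add src[3]='v' → 'v'
k=6: add src[6]='y' → 'vy'
k=9: add src[1]='s' → 'vys'
k=12: add src[4]='y' → 'vysy'
k=15: add src[7]='h' → 'vysyh'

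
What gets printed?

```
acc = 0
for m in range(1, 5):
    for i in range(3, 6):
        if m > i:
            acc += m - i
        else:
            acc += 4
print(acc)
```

45

m=1,i=3: not 1>3, acc = 0+4 = 4
m=1,i=4: not 1>4, acc = 4+4 = 8
m=1,i=5: not 1>5, acc = 8+4 = 12
m=2,i=3: not 2>3, acc = 12+4 = 16
m=2,i=4: not 2>4, acc = 16+4 = 20
m=2,i=5: not 2>5, acc = 20+4 = 24
m=3,i=3: not 3>3, acc = 24+4 = 28
m=3,i=4: not 3>4, acc = 28+4 = 32
m=3,i=5: not 3>5, acc = 32+4 = 36
m=4,i=3: 4>3, acc = 36+1 = 37
m=4,i=4: not 4>4, acc = 37+4 = 41
m=4,i=5: not 4>5, acc = 41+4 = 45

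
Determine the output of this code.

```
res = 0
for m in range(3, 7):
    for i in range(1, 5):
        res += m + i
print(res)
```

112

m=3,i=1: res = 0+4 = 4
m=3,i=2: res = 4+5 = 9
m=3,i=3: res = 9+6 = 15
m=3,i=4: res = 15+7 = 22
m=4,i=1: res = 22+5 = 27
m=4,i=2: res = 27+6 = 33
m=4,i=3: res = 33+7 = 40
m=4,i=4: res = 40+8 = 48
m=5,i=1: res = 48+6 = 54
m=5,i=2: res = 54+7 = 61
m=5,i=3: res = 61+8 = 69
m=5,i=4: res = 69+9 = 78
m=6,i=1: res = 78+7 = 85
m=6,i=2: res = 85+8 = 93
m=6,i=3: res = 93+9 = 102
m=6,i=4: res = 102+10 = 112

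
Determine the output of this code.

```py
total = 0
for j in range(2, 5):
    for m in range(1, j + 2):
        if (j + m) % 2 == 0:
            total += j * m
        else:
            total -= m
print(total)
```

21

j=2,m=1: odd sum, total = 0-1 = -1
j=2,m=2: even sum, total = (-1)+4 = 3
j=2,m=3: odd sum, total = 3-3 = 0
j=3,m=1: even sum, total = 0+3 = 3
j=3,m=2: odd sum, total = 3-2 = 1
j=3,m=3: even sum, total = 1+9 = 10
j=3,m=4: odd sum, total = 10-4 = 6
j=4,m=1: odd sum, total = 6-1 = 5
j=4,m=2: even sum, total = 5+8 = 13
j=4,m=3: odd sum, total = 13-3 = 10
j=4,m=4: even sum, total = 10+16 = 26
j=4,m=5: odd sum, total = 26-5 = 21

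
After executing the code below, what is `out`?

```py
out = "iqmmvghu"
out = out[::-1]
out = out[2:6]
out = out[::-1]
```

reverse → 'uhgvmmqi'
slice [2:6] → 'gvmm'
reverse → 'mmvg'

'mmvg'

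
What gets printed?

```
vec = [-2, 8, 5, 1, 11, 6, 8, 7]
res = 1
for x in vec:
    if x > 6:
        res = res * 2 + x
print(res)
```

147

x=-2: not >6
x=8: >6, res = 1*2+8 = 10
x=5: not >6
x=1: not >6
x=11: >6, res = 10*2+11 = 31
x=6: not >6
x=8: >6, res = 31*2+8 = 70
x=7: >6, res = 70*2+7 = 147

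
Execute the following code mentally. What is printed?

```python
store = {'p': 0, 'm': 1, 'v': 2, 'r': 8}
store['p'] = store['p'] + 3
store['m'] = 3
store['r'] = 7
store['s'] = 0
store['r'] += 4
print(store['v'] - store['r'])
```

store['p'] = store['p']+3 = 3 → {'p': 3, 'm': 1, 'v': 2, 'r': 8}
store['m'] = 3 → {'p': 3, 'm': 3, 'v': 2, 'r': 8}
store['r'] = 7 → {'p': 3, 'm': 3, 'v': 2, 'r': 7}
store['s'] = 0 → {'p': 3, 'm': 3, 'v': 2, 'r': 7, 's': 0}
store['r'] = 7+4 = 11 → {'p': 3, 'm': 3, 'v': 2, 'r': 11, 's': 0}
store['v']-store['r'] = 2-11 = -9

-9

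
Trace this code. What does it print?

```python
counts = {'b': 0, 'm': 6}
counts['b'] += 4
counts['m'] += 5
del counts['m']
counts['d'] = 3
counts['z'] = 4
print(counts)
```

counts['b'] = 0+4 = 4 → {'b': 4, 'm': 6}
counts['m'] = 6+5 = 11 → {'b': 4, 'm': 11}
del 'm' → {'b': 4}
counts['d'] = 3 → {'b': 4, 'd': 3}
counts['z'] = 4 → {'b': 4, 'd': 3, 'z': 4}

{'b': 4, 'd': 3, 'z': 4}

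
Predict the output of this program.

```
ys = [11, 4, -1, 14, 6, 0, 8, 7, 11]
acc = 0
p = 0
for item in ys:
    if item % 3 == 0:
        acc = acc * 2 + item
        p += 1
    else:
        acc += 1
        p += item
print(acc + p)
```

87

item=11: not %3==0, acc = 0+1 = 1; p=11
item=4: not %3==0, acc = 1+1 = 2; p=15
item=-1: not %3==0, acc = 2+1 = 3; p=14
item=14: not %3==0, acc = 3+1 = 4; p=28
item=6: %3==0, acc = 4*2+6 = 14; p=29
item=0: %3==0, acc = 14*2+0 = 28; p=30
item=8: not %3==0, acc = 28+1 = 29; p=38
item=7: not %3==0, acc = 29+1 = 30; p=45
item=11: not %3==0, acc = 30+1 = 31; p=56
acc+p = 31+56 = 87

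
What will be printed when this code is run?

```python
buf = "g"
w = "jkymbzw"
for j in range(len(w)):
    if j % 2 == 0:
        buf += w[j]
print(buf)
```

j=0: add 'j' → 'gj'
j=1: skip
j=2: add 'y' → 'gjy'
j=3: skip
j=4: add 'b' → 'gjyb'
j=5: skip
j=6: add 'w' → 'gjybw'

gjybw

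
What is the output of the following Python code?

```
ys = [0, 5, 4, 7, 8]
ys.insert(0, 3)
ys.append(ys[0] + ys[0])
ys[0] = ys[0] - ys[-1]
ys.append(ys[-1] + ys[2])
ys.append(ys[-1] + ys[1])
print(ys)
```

[-3, 0, 5, 4, 7, 8, 6, 11, 11]

insert 3 at 0 → [3, 0, 5, 4, 7, 8]
append ys[0]+ys[0] = 3+3 = 6 → [3, 0, 5, 4, 7, 8, 6]
ys[0] = ys[0]-ys[-1] = 3-6 = -3 → [-3, 0, 5, 4, 7, 8, 6]
append ys[-1]+ys[2] = 6+5 = 11 → [-3, 0, 5, 4, 7, 8, 6, 11]
append ys[-1]+ys[1] = 11+0 = 11 → [-3, 0, 5, 4, 7, 8, 6, 11, 11]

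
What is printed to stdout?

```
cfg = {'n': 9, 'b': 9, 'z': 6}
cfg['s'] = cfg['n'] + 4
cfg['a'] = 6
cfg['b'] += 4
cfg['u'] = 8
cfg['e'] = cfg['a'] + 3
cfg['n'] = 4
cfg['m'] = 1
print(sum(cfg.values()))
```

cfg['s'] = cfg['n']+4 = 13 → {'n': 9, 'b': 9, 'z': 6, 's': 13}
cfg['a'] = 6 → {'n': 9, 'b': 9, 'z': 6, 's': 13, 'a': 6}
cfg['b'] = 9+4 = 13 → {'n': 9, 'b': 13, 'z': 6, 's': 13, 'a': 6}
cfg['u'] = 8 → {'n': 9, 'b': 13, 'z': 6, 's': 13, 'a': 6, 'u': 8}
cfg['e'] = cfg['a']+3 = 9 → {'n': 9, 'b': 13, 'z': 6, 's': 13, 'a': 6, 'u': 8, 'e': 9}
cfg['n'] = 4 → {'n': 4, 'b': 13, 'z': 6, 's': 13, 'a': 6, 'u': 8, 'e': 9}
cfg['m'] = 1 → {'n': 4, 'b': 13, 'z': 6, 's': 13, 'a': 6, 'u': 8, 'e': 9, 'm': 1}
sum of values = 60

60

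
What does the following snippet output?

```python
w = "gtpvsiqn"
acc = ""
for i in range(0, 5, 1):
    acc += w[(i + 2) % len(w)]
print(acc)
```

i=0: add w[2]='p' → 'p'
i=1: add w[3]='v' → 'pv'
i=2: add w[4]='s' → 'pvs'
i=3: add w[5]='i' → 'pvsi'
i=4: add w[6]='q' → 'pvsiq'

pvsiq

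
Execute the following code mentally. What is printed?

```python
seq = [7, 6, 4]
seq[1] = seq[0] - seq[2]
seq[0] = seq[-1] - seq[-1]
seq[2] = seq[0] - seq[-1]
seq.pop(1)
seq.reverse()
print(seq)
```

seq[1] = seq[0]-seq[2] = 7-4 = 3 → [7, 3, 4]
seq[0] = seq[-1]-seq[-1] = 4-4 = 0 → [0, 3, 4]
seq[2] = seq[0]-seq[-1] = 0-4 = -4 → [0, 3, -4]
pop(1) removes 3 → [0, -4]
reverse → [-4, 0]

[-4, 0]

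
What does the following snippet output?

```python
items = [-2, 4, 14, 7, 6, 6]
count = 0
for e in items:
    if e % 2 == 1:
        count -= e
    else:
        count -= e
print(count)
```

e=-2: not odd, count = 0-(-2) = 2
e=4: not odd, count = 2-4 = -2
e=14: not odd, count = (-2)-14 = -16
e=7: odd, count = (-16)-7 = -23
e=6: not odd, count = (-23)-6 = -29
e=6: not odd, count = (-29)-6 = -35

-35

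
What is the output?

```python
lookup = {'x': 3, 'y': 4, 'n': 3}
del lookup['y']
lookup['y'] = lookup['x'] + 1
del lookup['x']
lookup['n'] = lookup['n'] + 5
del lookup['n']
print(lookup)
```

del 'y' → {'x': 3, 'n': 3}
lookup['y'] = lookup['x']+1 = 4 → {'x': 3, 'n': 3, 'y': 4}
del 'x' → {'n': 3, 'y': 4}
lookup['n'] = lookup['n']+5 = 8 → {'n': 8, 'y': 4}
del 'n' → {'y': 4}

{'y': 4}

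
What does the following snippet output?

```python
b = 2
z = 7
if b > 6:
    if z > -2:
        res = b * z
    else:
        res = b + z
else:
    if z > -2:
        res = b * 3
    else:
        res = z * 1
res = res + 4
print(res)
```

b=2, z=7
b > 6 is False; z > -2 is True
→ res = b * 3 = 6
res = 6+4 = 10

10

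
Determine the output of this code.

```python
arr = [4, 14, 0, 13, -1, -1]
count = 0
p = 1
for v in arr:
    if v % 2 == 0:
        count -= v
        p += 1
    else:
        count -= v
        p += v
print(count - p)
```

v=4: even, count = 0-4 = -4; p=2
v=14: even, count = (-4)-14 = -18; p=3
v=0: even, count = (-18)-0 = -18; p=4
v=13: not even, count = (-18)-13 = -31; p=17
v=-1: not even, count = (-31)-(-1) = -30; p=16
v=-1: not even, count = (-30)-(-1) = -29; p=15
count-p = (-29)-15 = -44

-44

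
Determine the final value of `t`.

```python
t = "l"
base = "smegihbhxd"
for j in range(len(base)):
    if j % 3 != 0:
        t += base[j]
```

'lmeihhx'

j=0: skip
j=1: add 'm' → 'lm'
j=2: add 'e' → 'lme'
j=3: skip
j=4: add 'i' → 'lmei'
j=5: add 'h' → 'lmeih'
j=6: skip
j=7: add 'h' → 'lmeihh'
j=8: add 'x' → 'lmeihhx'
j=9: skip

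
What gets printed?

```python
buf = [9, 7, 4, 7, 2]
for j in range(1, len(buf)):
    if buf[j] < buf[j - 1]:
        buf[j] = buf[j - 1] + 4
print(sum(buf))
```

j=1: 7<9, buf[1] = 9+4 = 13 → [9, 13, 4, 7, 2]
j=2: 4<13, buf[2] = 13+4 = 17 → [9, 13, 17, 7, 2]
j=3: 7<17, buf[3] = 17+4 = 21 → [9, 13, 17, 21, 2]
j=4: 2<21, buf[4] = 21+4 = 25 → [9, 13, 17, 21, 25]
sum = 85

85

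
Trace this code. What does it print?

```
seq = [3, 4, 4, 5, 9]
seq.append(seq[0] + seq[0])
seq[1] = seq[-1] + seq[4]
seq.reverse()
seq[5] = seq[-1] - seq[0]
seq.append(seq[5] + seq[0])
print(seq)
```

[6, 9, 5, 4, 15, -3, 3]

append seq[0]+seq[0] = 3+3 = 6 → [3, 4, 4, 5, 9, 6]
seq[1] = seq[-1]+seq[4] = 6+9 = 15 → [3, 15, 4, 5, 9, 6]
reverse → [6, 9, 5, 4, 15, 3]
seq[5] = seq[-1]-seq[0] = 3-6 = -3 → [6, 9, 5, 4, 15, -3]
append seq[5]+seq[0] = (-3)+6 = 3 → [6, 9, 5, 4, 15, -3, 3]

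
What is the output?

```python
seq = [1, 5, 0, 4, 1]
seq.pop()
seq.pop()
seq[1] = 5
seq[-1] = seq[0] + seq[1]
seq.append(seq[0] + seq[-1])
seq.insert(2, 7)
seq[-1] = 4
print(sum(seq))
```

pop() removes 1 → [1, 5, 0, 4]
pop() removes 4 → [1, 5, 0]
seq[1] = 5 → [1, 5, 0]
seq[-1] = seq[0]+seq[1] = 1+5 = 6 → [1, 5, 6]
append seq[0]+seq[-1] = 1+6 = 7 → [1, 5, 6, 7]
insert 7 at 2 → [1, 5, 7, 6, 7]
seq[-1] = 4 → [1, 5, 7, 6, 4]
sum = 23

23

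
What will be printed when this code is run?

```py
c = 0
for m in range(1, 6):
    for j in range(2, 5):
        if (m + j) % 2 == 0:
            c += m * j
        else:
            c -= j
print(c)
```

39

m=1,j=2: odd sum, c = 0-2 = -2
m=1,j=3: even sum, c = (-2)+3 = 1
m=1,j=4: odd sum, c = 1-4 = -3
m=2,j=2: even sum, c = (-3)+4 = 1
m=2,j=3: odd sum, c = 1-3 = -2
m=2,j=4: even sum, c = (-2)+8 = 6
m=3,j=2: odd sum, c = 6-2 = 4
m=3,j=3: even sum, c = 4+9 = 13
m=3,j=4: odd sum, c = 13-4 = 9
m=4,j=2: even sum, c = 9+8 = 17
m=4,j=3: odd sum, c = 17-3 = 14
m=4,j=4: even sum, c = 14+16 = 30
m=5,j=2: odd sum, c = 30-2 = 28
m=5,j=3: even sum, c = 28+15 = 43
m=5,j=4: odd sum, c = 43-4 = 39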